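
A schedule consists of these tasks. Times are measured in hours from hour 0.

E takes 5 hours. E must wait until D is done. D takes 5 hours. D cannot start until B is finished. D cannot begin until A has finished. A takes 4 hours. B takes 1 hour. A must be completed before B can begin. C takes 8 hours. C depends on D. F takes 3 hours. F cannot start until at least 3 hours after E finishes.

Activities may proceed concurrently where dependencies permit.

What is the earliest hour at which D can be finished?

Nothing blocks A, so it runs from hour 0 to hour 4.
After A (finishes hour 4), B can start at hour 4 and finishes at hour 5.
For D: B (finishes hour 5); A (finishes hour 4). Taking the maximum gives a start of hour 5, and it finishes at 5 + 5 = hour 10.

10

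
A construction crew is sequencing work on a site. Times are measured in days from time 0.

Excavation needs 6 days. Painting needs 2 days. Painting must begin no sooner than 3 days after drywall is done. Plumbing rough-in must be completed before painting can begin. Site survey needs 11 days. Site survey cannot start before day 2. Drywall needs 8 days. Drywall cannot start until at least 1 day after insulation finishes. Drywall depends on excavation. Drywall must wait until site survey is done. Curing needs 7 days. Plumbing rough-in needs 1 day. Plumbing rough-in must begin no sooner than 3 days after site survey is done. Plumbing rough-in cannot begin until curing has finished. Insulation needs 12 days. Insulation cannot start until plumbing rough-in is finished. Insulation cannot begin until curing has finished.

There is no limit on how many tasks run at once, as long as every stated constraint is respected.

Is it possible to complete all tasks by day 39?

No

Curing can start immediately at day 0; it finishes at day 7.
Excavation has no prerequisites, so it starts at day 0 and finishes at day 6.
After its own release at day 2, site survey can start at day 2 and finishes at day 13.
Plumbing rough-in has to wait for site survey (finishes day 13, plus 3-day gap → day 16); curing (finishes day 7). The latest of these is day 16, so plumbing rough-in runs day 16 to 16 + 1 = day 17.
For insulation: plumbing rough-in (finishes day 17); curing (finishes day 7). Taking the maximum gives a start of day 17, and it finishes at 17 + 12 = day 29.
Drywall cannot start until insulation (finishes day 29, plus 1-day gap → day 30); excavation (finishes day 6); site survey (finishes day 13). The controlling bound is day 30, so drywall finishes at 30 + 8 = day 38.
Painting cannot start until drywall (finishes day 38, plus 3-day gap → day 41); plumbing rough-in (finishes day 17). The controlling bound is day 41, so painting finishes at 41 + 2 = day 43.
The earliest everything can be done is day 43, which is after the deadline of 39, so it is not possible.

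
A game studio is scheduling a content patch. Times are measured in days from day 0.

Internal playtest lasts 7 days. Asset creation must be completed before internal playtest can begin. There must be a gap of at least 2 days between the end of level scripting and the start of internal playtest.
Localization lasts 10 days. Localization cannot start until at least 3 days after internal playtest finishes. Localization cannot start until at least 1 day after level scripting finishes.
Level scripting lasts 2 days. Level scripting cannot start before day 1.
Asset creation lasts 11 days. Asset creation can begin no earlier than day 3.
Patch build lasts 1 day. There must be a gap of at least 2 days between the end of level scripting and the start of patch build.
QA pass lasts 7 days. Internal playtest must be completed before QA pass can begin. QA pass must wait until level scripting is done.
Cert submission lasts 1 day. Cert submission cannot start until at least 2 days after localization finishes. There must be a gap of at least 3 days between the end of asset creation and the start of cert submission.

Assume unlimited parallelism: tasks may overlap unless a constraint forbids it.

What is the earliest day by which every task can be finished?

37

After its own release at day 1, level scripting can start at day 1 and finishes at day 3.
After level scripting (finishes day 3, plus 2-day gap → day 5), patch build can start at day 5 and finishes at day 6.
After its own release at day 3, asset creation can start at day 3 and finishes at day 14.
Internal playtest has to wait for asset creation (finishes day 14); level scripting (finishes day 3, plus 2-day gap → day 5). The latest of these is day 14, so internal playtest runs day 14 to 14 + 7 = day 21.
QA pass needs all of internal playtest (finishes day 21); level scripting (finishes day 3). That puts its earliest start at day 21; it finishes at 21 + 7 = day 28.
Localization cannot start until internal playtest (finishes day 21, plus 3-day gap → day 24); level scripting (finishes day 3, plus 1-day gap → day 4). The controlling bound is day 24, so localization finishes at 24 + 10 = day 34.
Cert submission cannot start until localization (finishes day 34, plus 2-day gap → day 36); asset creation (finishes day 14, plus 3-day gap → day 17). The controlling bound is day 36, so cert submission finishes at 36 + 1 = day 37.
All tasks are finished once the last one completes. Finish times: Asset creation at 14, Level scripting at 3, Internal playtest at 21, Localization at 34, QA pass at 28, Cert submission at 37, Patch build at 6. The latest is day 37.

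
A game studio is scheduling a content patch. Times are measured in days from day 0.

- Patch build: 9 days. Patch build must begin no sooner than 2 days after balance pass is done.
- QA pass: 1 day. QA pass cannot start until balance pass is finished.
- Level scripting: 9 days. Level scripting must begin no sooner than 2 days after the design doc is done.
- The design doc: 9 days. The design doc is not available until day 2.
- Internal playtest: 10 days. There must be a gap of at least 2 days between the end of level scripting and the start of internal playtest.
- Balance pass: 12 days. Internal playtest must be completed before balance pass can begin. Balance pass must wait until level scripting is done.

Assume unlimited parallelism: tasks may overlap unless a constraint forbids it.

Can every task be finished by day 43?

No

The design doc cannot begin until its own release at day 2. It runs from day 2 to 2 + 9 = day 11.
After the design doc (finishes day 11, plus 2-day gap → day 13), level scripting can start at day 13 and finishes at day 22.
After level scripting (finishes day 22, plus 2-day gap → day 24), internal playtest can start at day 24 and finishes at day 34.
Balance pass has to wait for internal playtest (finishes day 34); level scripting (finishes day 22). The latest of these is day 34, so balance pass runs day 34 to 34 + 12 = day 46.
Patch build cannot begin until balance pass (finishes day 46, plus 2-day gap → day 48). It runs from day 48 to 48 + 9 = day 57.
QA pass cannot begin until balance pass (finishes day 46). It runs from day 46 to 46 + 1 = day 47.
The earliest everything can be done is day 57, which is after the deadline of 43, so it is not possible.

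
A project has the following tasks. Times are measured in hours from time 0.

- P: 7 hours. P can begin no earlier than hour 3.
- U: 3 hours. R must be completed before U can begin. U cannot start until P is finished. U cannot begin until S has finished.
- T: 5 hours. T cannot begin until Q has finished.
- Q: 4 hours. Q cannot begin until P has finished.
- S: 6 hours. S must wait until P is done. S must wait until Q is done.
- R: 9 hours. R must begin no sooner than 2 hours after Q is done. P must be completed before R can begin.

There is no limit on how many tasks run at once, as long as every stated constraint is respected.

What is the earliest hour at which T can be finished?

After its own release at hour 3, P can start at hour 3 and finishes at hour 10.
Q cannot begin until P (finishes hour 10). It runs from hour 10 to 10 + 4 = hour 14.
T cannot begin until Q (finishes hour 14). It runs from hour 14 to 14 + 5 = hour 19.

19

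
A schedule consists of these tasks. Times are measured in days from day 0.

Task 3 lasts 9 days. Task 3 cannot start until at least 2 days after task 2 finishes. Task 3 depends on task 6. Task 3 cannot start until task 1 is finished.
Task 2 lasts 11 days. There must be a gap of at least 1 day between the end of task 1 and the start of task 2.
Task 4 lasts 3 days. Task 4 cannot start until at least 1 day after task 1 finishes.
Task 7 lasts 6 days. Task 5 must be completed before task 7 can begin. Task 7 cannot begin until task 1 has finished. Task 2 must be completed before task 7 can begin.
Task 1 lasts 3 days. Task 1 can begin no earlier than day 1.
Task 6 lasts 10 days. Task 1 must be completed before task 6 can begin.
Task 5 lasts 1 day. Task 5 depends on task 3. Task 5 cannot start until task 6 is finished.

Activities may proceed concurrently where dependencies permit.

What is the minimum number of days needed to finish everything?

Task 1 cannot begin until its own release at day 1. It runs from day 1 to 1 + 3 = day 4.
After task 1 (finishes day 4), task 6 can start at day 4 and finishes at day 14.
Task 4 waits on task 1 (finishes day 4, plus 1-day gap → day 5), so it starts at day 5 and finishes at 5 + 3 = day 8.
After task 1 (finishes day 4, plus 1-day gap → day 5), task 2 can start at day 5 and finishes at day 16.
Task 3 needs all of task 2 (finishes day 16, plus 2-day gap → day 18); task 6 (finishes day 14); task 1 (finishes day 4). That puts its earliest start at day 18; it finishes at 18 + 9 = day 27.
Task 5 needs all of task 3 (finishes day 27); task 6 (finishes day 14). That puts its earliest start at day 27; it finishes at 27 + 1 = day 28.
For task 7: task 5 (finishes day 28); task 1 (finishes day 4); task 2 (finishes day 16). Taking the maximum gives a start of day 28, and it finishes at 28 + 6 = day 34.
All tasks are finished once the last one completes. Finish times: Task 1 at 4, Task 2 at 16, Task 3 at 27, Task 4 at 8, Task 5 at 28, Task 6 at 14, Task 7 at 34. The latest is day 34.

34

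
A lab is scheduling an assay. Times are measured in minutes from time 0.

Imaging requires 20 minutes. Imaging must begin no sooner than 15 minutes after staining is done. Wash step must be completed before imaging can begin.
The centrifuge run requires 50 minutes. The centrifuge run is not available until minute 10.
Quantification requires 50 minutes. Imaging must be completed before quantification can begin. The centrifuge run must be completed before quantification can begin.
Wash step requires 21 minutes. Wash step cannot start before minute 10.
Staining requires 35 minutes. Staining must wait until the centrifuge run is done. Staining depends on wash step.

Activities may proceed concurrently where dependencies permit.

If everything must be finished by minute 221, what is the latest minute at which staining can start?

Nothing follows quantification; the deadline of minute 221 is its only limit. It must start by 221 − 50 = minute 171.
Since quantification (must start by minute 171) depends on it, imaging must finish by minute 171. Backing off its 20-minute duration gives a latest start of minute 151.
Staining must finish before imaging (must start by minute 151, minus 15-minute gap → minute 136). With a 35-minute duration, staining must start by 136 − 35 = minute 101.

101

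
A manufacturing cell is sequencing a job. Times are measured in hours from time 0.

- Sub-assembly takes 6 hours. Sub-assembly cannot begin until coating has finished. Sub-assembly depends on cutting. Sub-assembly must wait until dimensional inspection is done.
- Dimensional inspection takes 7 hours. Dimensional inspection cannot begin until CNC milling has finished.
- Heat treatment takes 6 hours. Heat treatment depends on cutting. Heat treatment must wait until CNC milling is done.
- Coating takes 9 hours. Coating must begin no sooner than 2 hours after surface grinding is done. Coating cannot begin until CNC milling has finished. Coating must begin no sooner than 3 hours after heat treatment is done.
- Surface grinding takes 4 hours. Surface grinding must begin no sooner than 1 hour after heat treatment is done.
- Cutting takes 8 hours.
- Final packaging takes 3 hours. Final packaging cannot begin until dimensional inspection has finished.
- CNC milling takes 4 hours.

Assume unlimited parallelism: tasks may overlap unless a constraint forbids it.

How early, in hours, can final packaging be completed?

14

CNC milling has no prerequisites, so it starts at hour 0 and finishes at hour 4.
Dimensional inspection waits on CNC milling (finishes hour 4), so it starts at hour 4 and finishes at 4 + 7 = hour 11.
Final packaging cannot begin until dimensional inspection (finishes hour 11). It runs from hour 11 to 11 + 3 = hour 14.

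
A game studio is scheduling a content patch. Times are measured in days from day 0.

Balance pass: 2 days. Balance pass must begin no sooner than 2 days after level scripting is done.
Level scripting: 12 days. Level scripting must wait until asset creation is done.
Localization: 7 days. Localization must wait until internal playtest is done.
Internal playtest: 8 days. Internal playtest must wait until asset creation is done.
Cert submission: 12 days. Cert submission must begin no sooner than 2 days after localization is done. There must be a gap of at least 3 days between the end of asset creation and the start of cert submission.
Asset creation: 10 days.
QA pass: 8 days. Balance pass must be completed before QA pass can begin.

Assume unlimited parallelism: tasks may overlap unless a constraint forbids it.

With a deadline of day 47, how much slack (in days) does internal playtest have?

8

Asset creation can start immediately at day 0; it finishes at day 10.
Internal playtest waits on asset creation (finishes day 10), so it starts at day 10 and finishes at 10 + 8 = day 18.

Working backward from the deadline:
Cert submission has no dependents, so it just needs to finish by day 47. Starting by 47 − 12 = day 35 achieves that.
Since cert submission (must start by day 35, minus 2-day gap → day 33) depends on it, localization must finish by day 33. Backing off its 7-day duration gives a latest start of day 26.
Internal playtest feeds into localization (must start by day 26); so internal playtest must finish by day 26 and therefore start by day 18.
So internal playtest can start as early as day 10 and as late as day 18, giving 18 − 10 = 8 days of slack.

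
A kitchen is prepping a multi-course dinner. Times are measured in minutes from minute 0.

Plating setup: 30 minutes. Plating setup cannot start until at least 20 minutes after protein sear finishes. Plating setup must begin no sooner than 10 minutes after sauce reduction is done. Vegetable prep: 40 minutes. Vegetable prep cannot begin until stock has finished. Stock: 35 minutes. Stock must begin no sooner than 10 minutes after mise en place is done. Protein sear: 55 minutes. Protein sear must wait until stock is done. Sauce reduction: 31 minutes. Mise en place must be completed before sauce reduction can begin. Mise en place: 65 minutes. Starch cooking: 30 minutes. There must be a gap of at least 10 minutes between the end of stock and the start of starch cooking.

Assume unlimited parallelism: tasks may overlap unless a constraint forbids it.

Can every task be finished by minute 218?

Mise en place can start immediately at minute 0; it finishes at minute 65.
Sauce reduction cannot begin until mise en place (finishes minute 65). It runs from minute 65 to 65 + 31 = minute 96.
Stock waits on mise en place (finishes minute 65, plus 10-minute gap → minute 75), so it starts at minute 75 and finishes at 75 + 35 = minute 110.
Starch cooking cannot begin until stock (finishes minute 110, plus 10-minute gap → minute 120). It runs from minute 120 to 120 + 30 = minute 150.
Vegetable prep waits on stock (finishes minute 110), so it starts at minute 110 and finishes at 110 + 40 = minute 150.
Protein sear waits on stock (finishes minute 110), so it starts at minute 110 and finishes at 110 + 55 = minute 165.
For plating setup: protein sear (finishes minute 165, plus 20-minute gap → minute 185); sauce reduction (finishes minute 96, plus 10-minute gap → minute 106). Taking the maximum gives a start of minute 185, and it finishes at 185 + 30 = minute 215.
Every task is finished by minute 215, which is no later than the deadline of 218, so the schedule is feasible.

Yes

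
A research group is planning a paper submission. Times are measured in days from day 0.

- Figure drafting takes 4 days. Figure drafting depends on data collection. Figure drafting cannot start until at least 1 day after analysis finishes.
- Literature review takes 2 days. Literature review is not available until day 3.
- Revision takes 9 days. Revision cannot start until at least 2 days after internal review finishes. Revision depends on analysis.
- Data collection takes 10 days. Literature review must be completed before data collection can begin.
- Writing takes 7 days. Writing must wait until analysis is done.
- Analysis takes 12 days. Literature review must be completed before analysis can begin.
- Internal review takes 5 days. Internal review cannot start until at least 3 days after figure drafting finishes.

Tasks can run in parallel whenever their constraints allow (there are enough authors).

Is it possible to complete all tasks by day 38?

Literature review cannot begin until its own release at day 3. It runs from day 3 to 3 + 2 = day 5.
After literature review (finishes day 5), analysis can start at day 5 and finishes at day 17.
After analysis (finishes day 17), writing can start at day 17 and finishes at day 24.
Data collection cannot begin until literature review (finishes day 5). It runs from day 5 to 5 + 10 = day 15.
Figure drafting needs all of data collection (finishes day 15); analysis (finishes day 17, plus 1-day gap → day 18). That puts its earliest start at day 18; it finishes at 18 + 4 = day 22.
Internal review cannot begin until figure drafting (finishes day 22, plus 3-day gap → day 25). It runs from day 25 to 25 + 5 = day 30.
For revision: internal review (finishes day 30, plus 2-day gap → day 32); analysis (finishes day 17). Taking the maximum gives a start of day 32, and it finishes at 32 + 9 = day 41.
The earliest everything can be done is day 41, which is after the deadline of 38, so it is not possible.

No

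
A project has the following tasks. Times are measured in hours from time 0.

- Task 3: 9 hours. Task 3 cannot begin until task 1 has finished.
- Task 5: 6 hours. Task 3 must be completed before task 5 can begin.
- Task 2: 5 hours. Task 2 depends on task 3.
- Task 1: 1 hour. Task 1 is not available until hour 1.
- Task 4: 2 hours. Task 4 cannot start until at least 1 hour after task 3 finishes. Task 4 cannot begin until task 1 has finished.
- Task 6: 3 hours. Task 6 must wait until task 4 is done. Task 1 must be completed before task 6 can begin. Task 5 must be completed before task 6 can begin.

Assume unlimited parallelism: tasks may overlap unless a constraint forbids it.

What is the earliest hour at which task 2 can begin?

After its own release at hour 1, task 1 can start at hour 1 and finishes at hour 2.
Task 3 cannot begin until task 1 (finishes hour 2). It runs from hour 2 to 2 + 9 = hour 11.
Task 2 waits on task 3 (finishes hour 11), so the earliest it can start is hour 11.

11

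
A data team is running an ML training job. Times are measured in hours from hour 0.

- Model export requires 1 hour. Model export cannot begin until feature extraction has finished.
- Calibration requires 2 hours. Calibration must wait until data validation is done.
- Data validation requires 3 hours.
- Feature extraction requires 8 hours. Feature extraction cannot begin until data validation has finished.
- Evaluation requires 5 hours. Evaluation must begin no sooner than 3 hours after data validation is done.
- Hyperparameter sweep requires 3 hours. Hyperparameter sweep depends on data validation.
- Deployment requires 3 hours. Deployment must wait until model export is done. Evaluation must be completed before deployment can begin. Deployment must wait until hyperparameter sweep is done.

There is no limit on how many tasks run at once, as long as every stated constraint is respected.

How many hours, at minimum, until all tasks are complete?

15

Nothing blocks data validation, so it runs from hour 0 to hour 3.
Calibration cannot begin until data validation (finishes hour 3). It runs from hour 3 to 3 + 2 = hour 5.
Evaluation cannot begin until data validation (finishes hour 3, plus 3-hour gap → hour 6). It runs from hour 6 to 6 + 5 = hour 11.
After data validation (finishes hour 3), hyperparameter sweep can start at hour 3 and finishes at hour 6.
Feature extraction cannot begin until data validation (finishes hour 3). It runs from hour 3 to 3 + 8 = hour 11.
Model export cannot begin until feature extraction (finishes hour 11). It runs from hour 11 to 11 + 1 = hour 12.
Deployment cannot start until model export (finishes hour 12); evaluation (finishes hour 11); hyperparameter sweep (finishes hour 6). The controlling bound is hour 12, so deployment finishes at 12 + 3 = hour 15.
All tasks are finished once the last one completes. Finish times: Data validation at 3, Feature extraction at 11, Hyperparameter sweep at 6, Evaluation at 11, Calibration at 5, Model export at 12, Deployment at 15. The latest is hour 15.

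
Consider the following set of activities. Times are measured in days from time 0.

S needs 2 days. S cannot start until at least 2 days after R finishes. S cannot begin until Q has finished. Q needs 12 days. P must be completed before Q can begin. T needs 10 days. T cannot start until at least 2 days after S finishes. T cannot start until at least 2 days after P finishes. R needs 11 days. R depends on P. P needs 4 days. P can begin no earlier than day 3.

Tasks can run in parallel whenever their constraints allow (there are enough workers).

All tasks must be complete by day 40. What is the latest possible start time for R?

13

T has no dependents, so it just needs to finish by day 40. Starting by 40 − 10 = day 30 achieves that.
S must finish before T (must start by day 30, minus 2-day gap → day 28). With a 2-day duration, S must start by 28 − 2 = day 26.
Since S (must start by day 26, minus 2-day gap → day 24) depends on it, R must finish by day 24. Backing off its 11-day duration gives a latest start of day 13.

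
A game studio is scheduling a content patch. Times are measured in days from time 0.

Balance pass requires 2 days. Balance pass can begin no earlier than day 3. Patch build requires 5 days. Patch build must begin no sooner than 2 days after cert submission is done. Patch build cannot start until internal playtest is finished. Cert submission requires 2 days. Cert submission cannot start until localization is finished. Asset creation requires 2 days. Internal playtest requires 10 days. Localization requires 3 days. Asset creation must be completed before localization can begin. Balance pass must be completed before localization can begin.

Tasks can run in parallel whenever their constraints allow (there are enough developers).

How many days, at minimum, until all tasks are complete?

17

After its own release at day 3, balance pass can start at day 3 and finishes at day 5.
Nothing blocks internal playtest, so it runs from day 0 to day 10.
Asset creation has no prerequisites, so it starts at day 0 and finishes at day 2.
Localization has to wait for asset creation (finishes day 2); balance pass (finishes day 5). The latest of these is day 5, so localization runs day 5 to 5 + 3 = day 8.
Cert submission cannot begin until localization (finishes day 8). It runs from day 8 to 8 + 2 = day 10.
Patch build needs all of cert submission (finishes day 10, plus 2-day gap → day 12); internal playtest (finishes day 10). That puts its earliest start at day 12; it finishes at 12 + 5 = day 17.
All tasks are finished once the last one completes. Finish times: Asset creation at 2, Internal playtest at 10, Balance pass at 5, Localization at 8, Cert submission at 10, Patch build at 17. The latest is day 17.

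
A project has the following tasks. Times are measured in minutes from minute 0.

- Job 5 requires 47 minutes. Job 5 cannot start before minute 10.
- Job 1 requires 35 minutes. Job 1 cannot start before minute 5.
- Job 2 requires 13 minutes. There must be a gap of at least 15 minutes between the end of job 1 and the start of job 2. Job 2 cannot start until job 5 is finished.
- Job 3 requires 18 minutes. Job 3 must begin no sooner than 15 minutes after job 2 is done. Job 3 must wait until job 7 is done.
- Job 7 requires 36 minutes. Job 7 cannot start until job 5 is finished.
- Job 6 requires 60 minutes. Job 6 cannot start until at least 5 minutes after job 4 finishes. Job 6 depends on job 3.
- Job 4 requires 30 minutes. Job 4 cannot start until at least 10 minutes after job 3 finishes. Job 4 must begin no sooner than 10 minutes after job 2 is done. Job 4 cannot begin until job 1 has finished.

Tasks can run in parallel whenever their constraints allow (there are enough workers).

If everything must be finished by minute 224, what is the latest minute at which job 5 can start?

To finish by minute 224, job 6 (duration 60) must start no later than minute 164.
Since job 6 (must start by minute 164, minus 5-minute gap → minute 159) depends on it, job 4 must finish by minute 159. Backing off its 30-minute duration gives a latest start of minute 129.
For job 3: job 4 (must start by minute 129, minus 10-minute gap → minute 119); job 6 (must start by minute 164). The most restrictive is minute 119; with an 18-minute duration, job 3 must start by minute 101.
Job 2 feeds job 3 (must start by minute 101, minus 15-minute gap → minute 86); job 4 (must start by minute 129, minus 10-minute gap → minute 119). Taking the minimum, job 2 must finish by minute 86 and start by 86 − 13 = minute 73.
Job 7 must finish before job 3 (must start by minute 101). With a 36-minute duration, job 7 must start by 101 − 36 = minute 65.
Job 5 has several dependents: job 2 (must start by minute 73); job 7 (must start by minute 65). The earliest of those limits is minute 65, so job 5 must start by 65 − 47 = minute 18.

18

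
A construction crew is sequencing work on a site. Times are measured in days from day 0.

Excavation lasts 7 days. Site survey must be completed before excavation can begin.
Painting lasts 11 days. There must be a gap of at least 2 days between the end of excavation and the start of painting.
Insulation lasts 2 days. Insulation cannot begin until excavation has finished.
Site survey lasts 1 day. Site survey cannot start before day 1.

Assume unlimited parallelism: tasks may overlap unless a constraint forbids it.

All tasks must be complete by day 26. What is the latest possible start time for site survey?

To finish by day 26, insulation (duration 2) must start no later than day 24.
Nothing follows painting; the deadline of day 26 is its only limit. It must start by 26 − 11 = day 15.
For excavation: insulation (must start by day 24); painting (must start by day 15, minus 2-day gap → day 13). The most restrictive is day 13; with a 7-day duration, excavation must start by day 6.
Site survey has to be done before excavation (must start by day 6). That means finishing by day 6, i.e. starting by 6 − 1 = day 5.

5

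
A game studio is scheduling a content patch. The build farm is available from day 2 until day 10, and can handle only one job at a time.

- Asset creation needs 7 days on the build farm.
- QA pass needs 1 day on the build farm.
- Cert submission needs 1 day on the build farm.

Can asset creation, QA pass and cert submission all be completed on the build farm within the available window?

No

The build farm window is 10 − 2 = 8 days.
Running back to back, the jobs need 7 + 1 + 1 = 9 days on the build farm.
Since 9 > 8, they cannot all fit.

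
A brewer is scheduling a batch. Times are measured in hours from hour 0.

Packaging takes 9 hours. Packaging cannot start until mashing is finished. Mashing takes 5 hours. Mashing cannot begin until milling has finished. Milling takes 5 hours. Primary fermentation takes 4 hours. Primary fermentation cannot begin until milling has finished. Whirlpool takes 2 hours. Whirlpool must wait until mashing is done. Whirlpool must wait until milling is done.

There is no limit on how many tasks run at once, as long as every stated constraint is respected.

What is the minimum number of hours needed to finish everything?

19

Nothing blocks milling, so it runs from hour 0 to hour 5.
After milling (finishes hour 5), primary fermentation can start at hour 5 and finishes at hour 9.
Mashing waits on milling (finishes hour 5), so it starts at hour 5 and finishes at 5 + 5 = hour 10.
After mashing (finishes hour 10), packaging can start at hour 10 and finishes at hour 19.
Whirlpool has to wait for mashing (finishes hour 10); milling (finishes hour 5). The latest of these is hour 10, so whirlpool runs hour 10 to 10 + 2 = hour 12.
All tasks are finished once the last one completes. Finish times: Milling at 5, Mashing at 10, Whirlpool at 12, Primary fermentation at 9, Packaging at 19. The latest is hour 19.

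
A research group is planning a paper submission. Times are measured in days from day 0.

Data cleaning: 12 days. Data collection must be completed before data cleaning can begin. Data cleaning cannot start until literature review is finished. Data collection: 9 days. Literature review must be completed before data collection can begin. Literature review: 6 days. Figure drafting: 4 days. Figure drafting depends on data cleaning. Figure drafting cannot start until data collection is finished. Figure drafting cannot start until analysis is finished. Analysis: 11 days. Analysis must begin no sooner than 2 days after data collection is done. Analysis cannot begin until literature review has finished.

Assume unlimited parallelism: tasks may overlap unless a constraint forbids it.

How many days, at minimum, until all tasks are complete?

Literature review has no prerequisites, so it starts at day 0 and finishes at day 6.
Data collection cannot begin until literature review (finishes day 6). It runs from day 6 to 6 + 9 = day 15.
Analysis needs all of data collection (finishes day 15, plus 2-day gap → day 17); literature review (finishes day 6). That puts its earliest start at day 17; it finishes at 17 + 11 = day 28.
Data cleaning has to wait for data collection (finishes day 15); literature review (finishes day 6). The latest of these is day 15, so data cleaning runs day 15 to 15 + 12 = day 27.
For figure drafting: data cleaning (finishes day 27); data collection (finishes day 15); analysis (finishes day 28). Taking the maximum gives a start of day 28, and it finishes at 28 + 4 = day 32.
All tasks are finished once the last one completes. Finish times: Literature review at 6, Data collection at 15, Data cleaning at 27, Analysis at 28, Figure drafting at 32. The latest is day 32.

32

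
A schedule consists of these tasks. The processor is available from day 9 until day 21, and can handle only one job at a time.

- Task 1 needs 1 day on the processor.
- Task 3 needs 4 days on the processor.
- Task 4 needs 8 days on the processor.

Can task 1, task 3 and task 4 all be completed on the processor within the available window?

The processor window is 21 − 9 = 12 days.
Running back to back, the jobs need 1 + 4 + 8 = 13 days on the processor.
Since 13 > 12, they cannot all fit.

No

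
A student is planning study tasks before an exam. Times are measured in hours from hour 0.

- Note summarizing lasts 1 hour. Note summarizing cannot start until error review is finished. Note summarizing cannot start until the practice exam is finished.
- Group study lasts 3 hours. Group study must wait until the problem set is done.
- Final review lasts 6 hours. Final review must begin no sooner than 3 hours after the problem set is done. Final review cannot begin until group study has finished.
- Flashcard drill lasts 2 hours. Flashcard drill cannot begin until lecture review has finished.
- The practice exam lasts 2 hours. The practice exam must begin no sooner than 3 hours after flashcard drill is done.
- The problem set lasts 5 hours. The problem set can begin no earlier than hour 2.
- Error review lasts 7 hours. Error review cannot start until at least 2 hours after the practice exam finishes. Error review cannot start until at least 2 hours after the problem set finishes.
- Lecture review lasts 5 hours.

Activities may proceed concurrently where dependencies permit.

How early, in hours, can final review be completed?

16

The problem set waits on its own release at hour 2, so it starts at hour 2 and finishes at 2 + 5 = hour 7.
Group study waits on the problem set (finishes hour 7), so it starts at hour 7 and finishes at 7 + 3 = hour 10.
Final review cannot start until the problem set (finishes hour 7, plus 3-hour gap → hour 10); group study (finishes hour 10). The controlling bound is hour 10, so final review finishes at 10 + 6 = hour 16.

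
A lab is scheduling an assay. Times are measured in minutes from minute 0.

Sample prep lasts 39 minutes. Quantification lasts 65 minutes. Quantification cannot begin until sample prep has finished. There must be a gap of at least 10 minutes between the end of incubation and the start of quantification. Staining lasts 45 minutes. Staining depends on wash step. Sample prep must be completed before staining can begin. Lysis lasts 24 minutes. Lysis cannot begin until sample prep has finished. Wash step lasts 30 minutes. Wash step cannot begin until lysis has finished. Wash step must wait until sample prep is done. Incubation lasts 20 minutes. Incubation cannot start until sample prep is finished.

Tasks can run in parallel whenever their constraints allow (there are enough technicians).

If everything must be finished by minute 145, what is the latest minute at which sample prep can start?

To finish by minute 145, staining (duration 45) must start no later than minute 100.
Wash step feeds into staining (must start by minute 100); so wash step must finish by minute 100 and therefore start by minute 70.
Lysis must finish before wash step (must start by minute 70). With a 24-minute duration, lysis must start by 70 − 24 = minute 46.
Quantification has no dependents, so it just needs to finish by minute 145. Starting by 145 − 65 = minute 80 achieves that.
Incubation has to be done before quantification (must start by minute 80, minus 10-minute gap → minute 70). That means finishing by minute 70, i.e. starting by 70 − 20 = minute 50.
Sample prep feeds lysis (must start by minute 46); incubation (must start by minute 50); wash step (must start by minute 70); staining (must start by minute 100); quantification (must start by minute 80). Taking the minimum, sample prep must finish by minute 46 and start by 46 − 39 = minute 7.

7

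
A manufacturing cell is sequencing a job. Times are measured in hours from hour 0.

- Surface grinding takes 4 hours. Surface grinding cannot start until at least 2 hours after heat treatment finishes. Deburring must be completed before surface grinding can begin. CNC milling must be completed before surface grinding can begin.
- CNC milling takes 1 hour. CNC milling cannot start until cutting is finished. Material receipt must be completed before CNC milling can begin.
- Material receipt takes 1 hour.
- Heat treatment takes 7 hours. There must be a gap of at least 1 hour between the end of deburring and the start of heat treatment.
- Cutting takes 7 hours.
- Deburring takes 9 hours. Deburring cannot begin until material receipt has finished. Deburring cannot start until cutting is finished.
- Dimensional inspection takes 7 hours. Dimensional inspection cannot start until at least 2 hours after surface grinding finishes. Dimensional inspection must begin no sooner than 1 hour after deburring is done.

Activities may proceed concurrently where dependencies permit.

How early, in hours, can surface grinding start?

Nothing blocks cutting, so it runs from hour 0 to hour 7.
Nothing blocks material receipt, so it runs from hour 0 to hour 1.
CNC milling needs all of cutting (finishes hour 7); material receipt (finishes hour 1). That puts its earliest start at hour 7; it finishes at 7 + 1 = hour 8.
Deburring has to wait for material receipt (finishes hour 1); cutting (finishes hour 7). The latest of these is hour 7, so deburring runs hour 7 to 7 + 9 = hour 16.
After deburring (finishes hour 16, plus 1-hour gap → hour 17), heat treatment can start at hour 17 and finishes at hour 24.
Surface grinding waits on heat treatment (finishes hour 24, plus 2-hour gap → hour 26); deburring (finishes hour 16); CNC milling (finishes hour 8). The latest of these is hour 26, which is the earliest surface grinding can start.

26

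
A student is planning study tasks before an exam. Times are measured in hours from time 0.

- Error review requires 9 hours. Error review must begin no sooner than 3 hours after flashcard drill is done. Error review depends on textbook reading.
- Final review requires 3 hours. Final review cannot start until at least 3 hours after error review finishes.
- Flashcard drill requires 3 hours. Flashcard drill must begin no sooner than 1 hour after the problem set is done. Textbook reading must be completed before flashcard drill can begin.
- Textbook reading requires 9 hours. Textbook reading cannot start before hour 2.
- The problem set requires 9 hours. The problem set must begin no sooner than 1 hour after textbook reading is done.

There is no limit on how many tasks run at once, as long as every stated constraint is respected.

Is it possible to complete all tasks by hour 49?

Yes

After its own release at hour 2, textbook reading can start at hour 2 and finishes at hour 11.
The problem set waits on textbook reading (finishes hour 11, plus 1-hour gap → hour 12), so it starts at hour 12 and finishes at 12 + 9 = hour 21.
Flashcard drill has to wait for the problem set (finishes hour 21, plus 1-hour gap → hour 22); textbook reading (finishes hour 11). The latest of these is hour 22, so flashcard drill runs hour 22 to 22 + 3 = hour 25.
Error review needs all of flashcard drill (finishes hour 25, plus 3-hour gap → hour 28); textbook reading (finishes hour 11). That puts its earliest start at hour 28; it finishes at 28 + 9 = hour 37.
Final review waits on error review (finishes hour 37, plus 3-hour gap → hour 40), so it starts at hour 40 and finishes at 40 + 3 = hour 43.
Every task is finished by hour 43, which is no later than the deadline of 49, so the schedule is feasible.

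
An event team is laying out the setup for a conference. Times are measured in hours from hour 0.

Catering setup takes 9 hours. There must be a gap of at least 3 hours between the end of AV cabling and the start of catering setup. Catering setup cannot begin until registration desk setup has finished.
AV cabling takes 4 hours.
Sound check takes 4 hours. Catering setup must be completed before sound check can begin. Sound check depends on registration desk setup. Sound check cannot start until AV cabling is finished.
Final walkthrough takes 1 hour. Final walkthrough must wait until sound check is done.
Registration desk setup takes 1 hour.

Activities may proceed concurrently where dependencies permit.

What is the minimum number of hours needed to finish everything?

21

Registration desk setup has no prerequisites, so it starts at hour 0 and finishes at hour 1.
Nothing blocks AV cabling, so it runs from hour 0 to hour 4.
Catering setup cannot start until AV cabling (finishes hour 4, plus 3-hour gap → hour 7); registration desk setup (finishes hour 1). The controlling bound is hour 7, so catering setup finishes at 7 + 9 = hour 16.
For sound check: catering setup (finishes hour 16); registration desk setup (finishes hour 1); AV cabling (finishes hour 4). Taking the maximum gives a start of hour 16, and it finishes at 16 + 4 = hour 20.
Final walkthrough cannot begin until sound check (finishes hour 20). It runs from hour 20 to 20 + 1 = hour 21.
All tasks are finished once the last one completes. Finish times: AV cabling at 4, Registration desk setup at 1, Catering setup at 16, Sound check at 20, Final walkthrough at 21. The latest is hour 21.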